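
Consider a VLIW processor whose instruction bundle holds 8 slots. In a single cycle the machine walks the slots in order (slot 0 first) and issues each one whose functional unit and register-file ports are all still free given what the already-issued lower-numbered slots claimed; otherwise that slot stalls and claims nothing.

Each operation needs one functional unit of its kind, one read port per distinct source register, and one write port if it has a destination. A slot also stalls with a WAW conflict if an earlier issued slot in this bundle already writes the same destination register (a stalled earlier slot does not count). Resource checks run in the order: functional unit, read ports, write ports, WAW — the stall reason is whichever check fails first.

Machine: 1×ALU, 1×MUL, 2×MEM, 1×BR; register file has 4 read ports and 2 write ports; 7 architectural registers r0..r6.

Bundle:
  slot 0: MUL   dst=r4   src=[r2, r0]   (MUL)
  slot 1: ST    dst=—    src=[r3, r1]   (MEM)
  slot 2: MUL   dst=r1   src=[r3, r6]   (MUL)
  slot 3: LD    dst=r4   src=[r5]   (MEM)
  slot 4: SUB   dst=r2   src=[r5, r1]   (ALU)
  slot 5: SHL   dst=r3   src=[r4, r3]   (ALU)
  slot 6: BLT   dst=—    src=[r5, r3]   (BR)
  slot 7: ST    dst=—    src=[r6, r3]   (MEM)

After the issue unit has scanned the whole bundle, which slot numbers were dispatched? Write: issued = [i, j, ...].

issued = [0, 1]

slot 0 (MUL): ISSUE — free A1,Mu0,Ld2,B1 rp2 wp1
slot 1 (MEM): ISSUE — free A1,Mu0,Ld1,B1 rp0 wp1
slot 2 (MUL): stall FU — free A1,Mu0,Ld1,B1 rp0 wp1
slot 3 (MEM): stall RD_PORT — free A1,Mu0,Ld1,B1 rp0 wp1
slot 4 (ALU): stall RD_PORT — free A1,Mu0,Ld1,B1 rp0 wp1
slot 5 (ALU): stall RD_PORT — free A1,Mu0,Ld1,B1 rp0 wp1
slot 6 (BR): stall RD_PORT — free A1,Mu0,Ld1,B1 rp0 wp1
slot 7 (MEM): stall RD_PORT — free A1,Mu0,Ld1,B1 rp0 wp1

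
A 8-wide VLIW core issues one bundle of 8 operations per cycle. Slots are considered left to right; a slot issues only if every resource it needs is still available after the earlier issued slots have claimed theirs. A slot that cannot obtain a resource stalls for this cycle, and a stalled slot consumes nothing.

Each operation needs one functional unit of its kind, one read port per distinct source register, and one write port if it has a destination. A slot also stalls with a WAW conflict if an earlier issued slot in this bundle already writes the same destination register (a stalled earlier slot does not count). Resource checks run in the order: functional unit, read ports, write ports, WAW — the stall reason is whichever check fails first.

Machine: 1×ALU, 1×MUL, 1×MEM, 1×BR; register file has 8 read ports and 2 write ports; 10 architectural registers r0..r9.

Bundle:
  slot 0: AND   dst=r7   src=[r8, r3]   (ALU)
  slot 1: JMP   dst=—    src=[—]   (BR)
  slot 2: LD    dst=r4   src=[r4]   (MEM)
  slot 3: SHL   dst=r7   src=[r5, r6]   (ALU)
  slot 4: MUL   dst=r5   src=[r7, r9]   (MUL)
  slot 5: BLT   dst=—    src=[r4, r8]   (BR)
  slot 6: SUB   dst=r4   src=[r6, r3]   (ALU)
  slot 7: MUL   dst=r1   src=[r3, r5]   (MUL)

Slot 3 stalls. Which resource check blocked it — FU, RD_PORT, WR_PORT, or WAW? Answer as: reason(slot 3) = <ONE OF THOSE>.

reason(slot 3) = FU

#0 ALU src=r8,r3 dispatched  <A:0 Mu:1 Ld:1 B:1 rd:6 wr:1>
#1 BR src=- dispatched  <A:0 Mu:1 Ld:1 B:0 rd:6 wr:1>
#2 MEM src=r4 dispatched  <A:0 Mu:1 Ld:0 B:0 rd:5 wr:0>
#3 ALU src=r5,r6 held:FU  <A:0 Mu:1 Ld:0 B:0 rd:5 wr:0>
#4 MUL src=r7,r9 held:WR_PORT  <A:0 Mu:1 Ld:0 B:0 rd:5 wr:0>
#5 BR src=r4,r8 held:FU  <A:0 Mu:1 Ld:0 B:0 rd:5 wr:0>
#6 ALU src=r6,r3 held:FU  <A:0 Mu:1 Ld:0 B:0 rd:5 wr:0>
#7 MUL src=r3,r5 held:WR_PORT  <A:0 Mu:1 Ld:0 B:0 rd:5 wr:0>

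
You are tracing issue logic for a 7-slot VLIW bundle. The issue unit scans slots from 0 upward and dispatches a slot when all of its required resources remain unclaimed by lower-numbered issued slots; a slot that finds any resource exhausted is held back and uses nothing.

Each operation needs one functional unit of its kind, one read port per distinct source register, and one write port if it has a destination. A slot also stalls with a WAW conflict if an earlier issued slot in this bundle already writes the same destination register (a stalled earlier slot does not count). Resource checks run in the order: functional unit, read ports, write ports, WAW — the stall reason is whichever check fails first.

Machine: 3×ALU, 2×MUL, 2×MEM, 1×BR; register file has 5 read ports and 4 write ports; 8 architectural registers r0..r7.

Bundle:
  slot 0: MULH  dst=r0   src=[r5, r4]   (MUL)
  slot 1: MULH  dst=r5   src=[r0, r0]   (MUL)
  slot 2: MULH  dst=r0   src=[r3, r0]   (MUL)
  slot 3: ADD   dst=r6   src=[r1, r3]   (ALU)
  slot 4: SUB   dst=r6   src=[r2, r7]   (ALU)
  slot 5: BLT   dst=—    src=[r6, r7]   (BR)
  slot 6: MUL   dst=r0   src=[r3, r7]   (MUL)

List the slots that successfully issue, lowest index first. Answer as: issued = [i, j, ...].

(0) want 1×MUL +2rd +1wr — yes → AL3|MU1|ME2|BR1|rd3|wr3
(1) want 1×MUL +1rd +1wr — yes → AL3|MU0|ME2|BR1|rd2|wr2
(2) want 1×MUL +2rd +1wr — FU → AL3|MU0|ME2|BR1|rd2|wr2
(3) want 1×ALU +2rd +1wr — yes → AL2|MU0|ME2|BR1|rd0|wr1
(4) want 1×ALU +2rd +1wr — RD_PORT → AL2|MU0|ME2|BR1|rd0|wr1
(5) want 1×BR +2rd +0wr — RD_PORT → AL2|MU0|ME2|BR1|rd0|wr1
(6) want 1×MUL +2rd +1wr — FU → AL2|MU0|ME2|BR1|rd0|wr1

issued = [0, 1, 3]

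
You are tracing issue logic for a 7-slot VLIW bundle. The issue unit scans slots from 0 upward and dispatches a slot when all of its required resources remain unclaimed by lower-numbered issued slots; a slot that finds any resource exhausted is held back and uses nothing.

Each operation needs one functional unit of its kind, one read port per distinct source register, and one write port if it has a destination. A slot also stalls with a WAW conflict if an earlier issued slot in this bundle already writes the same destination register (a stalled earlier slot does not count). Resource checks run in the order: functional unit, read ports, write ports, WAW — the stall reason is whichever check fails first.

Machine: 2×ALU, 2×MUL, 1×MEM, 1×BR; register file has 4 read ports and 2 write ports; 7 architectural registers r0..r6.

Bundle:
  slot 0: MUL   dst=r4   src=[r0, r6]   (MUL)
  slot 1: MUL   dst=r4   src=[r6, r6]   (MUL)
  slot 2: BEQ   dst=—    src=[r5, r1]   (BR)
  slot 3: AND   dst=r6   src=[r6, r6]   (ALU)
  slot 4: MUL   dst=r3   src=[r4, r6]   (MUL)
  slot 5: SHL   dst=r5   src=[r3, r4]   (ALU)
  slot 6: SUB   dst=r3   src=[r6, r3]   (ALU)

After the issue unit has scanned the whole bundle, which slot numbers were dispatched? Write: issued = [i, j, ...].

slot 0 (MUL): ISSUE — free A2,Mu1,Ld1,B1 rp2 wp1
slot 1 (MUL): stall WAW — free A2,Mu1,Ld1,B1 rp2 wp1
slot 2 (BR): ISSUE — free A2,Mu1,Ld1,B0 rp0 wp1
slot 3 (ALU): stall RD_PORT — free A2,Mu1,Ld1,B0 rp0 wp1
slot 4 (MUL): stall RD_PORT — free A2,Mu1,Ld1,B0 rp0 wp1
slot 5 (ALU): stall RD_PORT — free A2,Mu1,Ld1,B0 rp0 wp1
slot 6 (ALU): stall RD_PORT — free A2,Mu1,Ld1,B0 rp0 wp1

issued = [0, 2]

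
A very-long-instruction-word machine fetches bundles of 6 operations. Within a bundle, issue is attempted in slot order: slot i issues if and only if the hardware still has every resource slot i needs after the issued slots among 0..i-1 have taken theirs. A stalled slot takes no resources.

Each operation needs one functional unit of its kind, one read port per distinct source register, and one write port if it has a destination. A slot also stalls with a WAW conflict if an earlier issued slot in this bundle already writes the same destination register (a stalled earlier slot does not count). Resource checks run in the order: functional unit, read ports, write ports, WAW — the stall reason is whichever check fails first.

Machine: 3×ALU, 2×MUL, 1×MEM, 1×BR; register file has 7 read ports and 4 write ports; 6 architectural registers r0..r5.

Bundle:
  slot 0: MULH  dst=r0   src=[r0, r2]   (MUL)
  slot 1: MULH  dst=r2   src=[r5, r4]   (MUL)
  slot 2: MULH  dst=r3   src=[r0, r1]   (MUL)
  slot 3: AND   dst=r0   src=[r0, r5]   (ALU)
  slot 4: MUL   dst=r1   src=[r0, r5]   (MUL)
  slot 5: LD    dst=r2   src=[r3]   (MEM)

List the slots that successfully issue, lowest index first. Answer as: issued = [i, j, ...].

issued = [0, 1]

[0] MUL needs rd=2 wr=1: ok; after: ALU=3 MUL=1 MEM=1 BR=1, R=5, W=3
[1] MUL needs rd=2 wr=1: ok; after: ALU=3 MUL=0 MEM=1 BR=1, R=3, W=2
[2] MUL needs rd=2 wr=1: FU; after: ALU=3 MUL=0 MEM=1 BR=1, R=3, W=2
[3] ALU needs rd=2 wr=1: WAW; after: ALU=3 MUL=0 MEM=1 BR=1, R=3, W=2
[4] MUL needs rd=2 wr=1: FU; after: ALU=3 MUL=0 MEM=1 BR=1, R=3, W=2
[5] MEM needs rd=1 wr=1: WAW; after: ALU=3 MUL=0 MEM=1 BR=1, R=3, W=2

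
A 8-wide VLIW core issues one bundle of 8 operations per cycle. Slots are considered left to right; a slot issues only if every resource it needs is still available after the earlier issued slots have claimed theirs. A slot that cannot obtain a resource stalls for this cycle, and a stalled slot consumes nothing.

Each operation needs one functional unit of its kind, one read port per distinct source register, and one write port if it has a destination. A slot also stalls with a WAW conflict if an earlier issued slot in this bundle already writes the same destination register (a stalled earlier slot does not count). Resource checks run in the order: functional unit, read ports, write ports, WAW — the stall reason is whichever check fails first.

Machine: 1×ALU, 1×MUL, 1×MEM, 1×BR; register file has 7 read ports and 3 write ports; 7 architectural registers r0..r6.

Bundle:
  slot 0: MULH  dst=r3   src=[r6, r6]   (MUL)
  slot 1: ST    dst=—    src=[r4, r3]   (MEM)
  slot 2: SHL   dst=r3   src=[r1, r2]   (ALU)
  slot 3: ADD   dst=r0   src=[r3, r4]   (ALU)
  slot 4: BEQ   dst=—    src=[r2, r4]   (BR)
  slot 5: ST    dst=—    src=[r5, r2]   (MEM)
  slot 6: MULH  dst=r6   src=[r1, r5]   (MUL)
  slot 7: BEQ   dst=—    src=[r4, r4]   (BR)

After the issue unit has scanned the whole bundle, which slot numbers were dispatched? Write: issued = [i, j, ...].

issued = [0, 1, 3, 4]

(0) want 1×MUL +1rd +1wr — yes → AL1|MU0|ME1|BR1|rd6|wr2
(1) want 1×MEM +2rd +0wr — yes → AL1|MU0|ME0|BR1|rd4|wr2
(2) want 1×ALU +2rd +1wr — WAW → AL1|MU0|ME0|BR1|rd4|wr2
(3) want 1×ALU +2rd +1wr — yes → AL0|MU0|ME0|BR1|rd2|wr1
(4) want 1×BR +2rd +0wr — yes → AL0|MU0|ME0|BR0|rd0|wr1
(5) want 1×MEM +2rd +0wr — FU → AL0|MU0|ME0|BR0|rd0|wr1
(6) want 1×MUL +2rd +1wr — FU → AL0|MU0|ME0|BR0|rd0|wr1
(7) want 1×BR +1rd +0wr — FU → AL0|MU0|ME0|BR0|rd0|wr1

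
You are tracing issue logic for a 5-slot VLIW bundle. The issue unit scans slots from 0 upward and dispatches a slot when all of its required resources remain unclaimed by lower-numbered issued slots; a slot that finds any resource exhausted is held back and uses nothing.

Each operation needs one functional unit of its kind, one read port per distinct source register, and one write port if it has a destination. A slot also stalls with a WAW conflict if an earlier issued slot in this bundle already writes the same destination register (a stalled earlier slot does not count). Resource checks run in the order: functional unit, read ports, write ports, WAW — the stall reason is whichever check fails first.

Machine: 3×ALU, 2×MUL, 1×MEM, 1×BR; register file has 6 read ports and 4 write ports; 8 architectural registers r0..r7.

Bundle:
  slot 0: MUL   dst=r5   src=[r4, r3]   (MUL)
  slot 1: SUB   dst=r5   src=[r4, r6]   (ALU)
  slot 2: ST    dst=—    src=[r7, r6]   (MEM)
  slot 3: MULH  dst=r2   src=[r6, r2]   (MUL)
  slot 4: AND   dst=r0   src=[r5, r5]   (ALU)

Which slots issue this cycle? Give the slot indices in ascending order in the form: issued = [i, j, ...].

issued = [0, 2, 3]

[0] MUL needs rd=2 wr=1: ok; after: ALU=3 MUL=1 MEM=1 BR=1, R=4, W=3
[1] ALU needs rd=2 wr=1: WAW; after: ALU=3 MUL=1 MEM=1 BR=1, R=4, W=3
[2] MEM needs rd=2 wr=0: ok; after: ALU=3 MUL=1 MEM=0 BR=1, R=2, W=3
[3] MUL needs rd=2 wr=1: ok; after: ALU=3 MUL=0 MEM=0 BR=1, R=0, W=2
[4] ALU needs rd=1 wr=1: RD_PORT; after: ALU=3 MUL=0 MEM=0 BR=1, R=0, W=2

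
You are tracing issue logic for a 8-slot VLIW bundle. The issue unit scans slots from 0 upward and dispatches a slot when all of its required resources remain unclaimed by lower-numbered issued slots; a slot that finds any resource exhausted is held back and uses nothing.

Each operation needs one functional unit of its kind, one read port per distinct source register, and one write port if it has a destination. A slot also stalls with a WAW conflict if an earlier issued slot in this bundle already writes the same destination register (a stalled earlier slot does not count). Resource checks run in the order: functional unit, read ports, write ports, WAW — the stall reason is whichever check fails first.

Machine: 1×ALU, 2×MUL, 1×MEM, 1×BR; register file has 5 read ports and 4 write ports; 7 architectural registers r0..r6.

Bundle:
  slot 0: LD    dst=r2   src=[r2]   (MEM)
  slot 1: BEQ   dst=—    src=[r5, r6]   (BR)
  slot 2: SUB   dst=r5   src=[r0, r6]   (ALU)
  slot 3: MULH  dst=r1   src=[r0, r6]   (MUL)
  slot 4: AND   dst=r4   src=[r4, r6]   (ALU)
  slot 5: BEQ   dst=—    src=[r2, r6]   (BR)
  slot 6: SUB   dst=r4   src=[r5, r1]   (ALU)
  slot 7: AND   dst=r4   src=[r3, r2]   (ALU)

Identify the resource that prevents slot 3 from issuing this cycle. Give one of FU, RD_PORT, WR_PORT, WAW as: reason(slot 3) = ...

slot 0 (MEM): ISSUE — free A1,Mu2,Ld0,B1 rp4 wp3
slot 1 (BR): ISSUE — free A1,Mu2,Ld0,B0 rp2 wp3
slot 2 (ALU): ISSUE — free A0,Mu2,Ld0,B0 rp0 wp2
slot 3 (MUL): stall RD_PORT — free A0,Mu2,Ld0,B0 rp0 wp2
slot 4 (ALU): stall FU — free A0,Mu2,Ld0,B0 rp0 wp2
slot 5 (BR): stall FU — free A0,Mu2,Ld0,B0 rp0 wp2
slot 6 (ALU): stall FU — free A0,Mu2,Ld0,B0 rp0 wp2
slot 7 (ALU): stall FU — free A0,Mu2,Ld0,B0 rp0 wp2

reason(slot 3) = RD_PORT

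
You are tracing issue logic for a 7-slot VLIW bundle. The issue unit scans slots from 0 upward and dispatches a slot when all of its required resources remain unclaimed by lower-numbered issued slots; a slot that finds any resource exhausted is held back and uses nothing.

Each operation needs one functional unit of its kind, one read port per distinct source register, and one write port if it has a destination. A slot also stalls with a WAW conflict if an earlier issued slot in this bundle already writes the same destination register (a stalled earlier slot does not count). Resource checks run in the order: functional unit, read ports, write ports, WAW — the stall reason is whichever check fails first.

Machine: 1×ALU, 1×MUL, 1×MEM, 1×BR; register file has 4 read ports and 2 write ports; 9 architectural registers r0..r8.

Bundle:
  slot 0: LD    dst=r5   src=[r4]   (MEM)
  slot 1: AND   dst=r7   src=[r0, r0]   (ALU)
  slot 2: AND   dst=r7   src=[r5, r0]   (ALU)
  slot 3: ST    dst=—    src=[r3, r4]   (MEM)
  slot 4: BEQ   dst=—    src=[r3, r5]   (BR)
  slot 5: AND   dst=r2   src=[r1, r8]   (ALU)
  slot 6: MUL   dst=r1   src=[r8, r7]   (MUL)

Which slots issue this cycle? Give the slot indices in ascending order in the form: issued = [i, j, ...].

issued = [0, 1, 4]

(0) want 1×MEM +1rd +1wr — yes → AL1|MU1|ME0|BR1|rd3|wr1
(1) want 1×ALU +1rd +1wr — yes → AL0|MU1|ME0|BR1|rd2|wr0
(2) want 1×ALU +2rd +1wr — FU → AL0|MU1|ME0|BR1|rd2|wr0
(3) want 1×MEM +2rd +0wr — FU → AL0|MU1|ME0|BR1|rd2|wr0
(4) want 1×BR +2rd +0wr — yes → AL0|MU1|ME0|BR0|rd0|wr0
(5) want 1×ALU +2rd +1wr — FU → AL0|MU1|ME0|BR0|rd0|wr0
(6) want 1×MUL +2rd +1wr — RD_PORT → AL0|MU1|ME0|BR0|rd0|wr0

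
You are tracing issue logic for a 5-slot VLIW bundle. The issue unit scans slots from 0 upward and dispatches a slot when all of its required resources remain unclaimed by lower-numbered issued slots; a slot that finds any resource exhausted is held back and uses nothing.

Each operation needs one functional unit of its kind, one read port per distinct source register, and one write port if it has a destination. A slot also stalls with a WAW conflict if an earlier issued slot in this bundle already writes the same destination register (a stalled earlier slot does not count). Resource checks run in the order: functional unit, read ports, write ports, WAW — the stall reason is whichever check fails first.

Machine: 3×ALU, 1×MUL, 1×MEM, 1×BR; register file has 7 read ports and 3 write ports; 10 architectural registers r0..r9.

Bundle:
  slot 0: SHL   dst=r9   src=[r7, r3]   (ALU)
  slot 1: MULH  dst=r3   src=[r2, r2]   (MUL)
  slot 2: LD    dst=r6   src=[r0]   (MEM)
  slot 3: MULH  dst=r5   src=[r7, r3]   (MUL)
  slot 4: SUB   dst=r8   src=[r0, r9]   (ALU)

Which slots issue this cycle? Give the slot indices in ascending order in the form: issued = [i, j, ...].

  0. ALU→r9 ⇒ go  {2A/1Mu/1Ld/1B | 5r 2w}
  1. MUL→r3 ⇒ go  {2A/0Mu/1Ld/1B | 4r 1w}
  2. MEM→r6 ⇒ go  {2A/0Mu/0Ld/1B | 3r 0w}
  3. MUL→r5 ⇒ no(FU)  {2A/0Mu/0Ld/1B | 3r 0w}
  4. ALU→r8 ⇒ no(WR_PORT)  {2A/0Mu/0Ld/1B | 3r 0w}

issued = [0, 1, 2]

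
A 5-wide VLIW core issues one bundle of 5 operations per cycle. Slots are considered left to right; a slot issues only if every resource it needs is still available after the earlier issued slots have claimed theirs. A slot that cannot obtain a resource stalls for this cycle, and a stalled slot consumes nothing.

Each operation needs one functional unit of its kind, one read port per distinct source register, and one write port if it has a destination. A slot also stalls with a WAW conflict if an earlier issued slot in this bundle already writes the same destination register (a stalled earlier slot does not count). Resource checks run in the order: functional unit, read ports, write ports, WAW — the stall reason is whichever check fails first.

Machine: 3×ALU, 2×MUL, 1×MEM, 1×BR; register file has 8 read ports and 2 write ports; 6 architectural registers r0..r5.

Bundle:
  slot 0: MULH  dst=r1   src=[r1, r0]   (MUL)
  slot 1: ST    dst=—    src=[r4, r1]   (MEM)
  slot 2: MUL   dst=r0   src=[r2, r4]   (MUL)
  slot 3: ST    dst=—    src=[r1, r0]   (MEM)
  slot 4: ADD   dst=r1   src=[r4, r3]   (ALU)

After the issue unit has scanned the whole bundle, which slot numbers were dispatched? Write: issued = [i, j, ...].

issued = [0, 1, 2]

(0) want 1×MUL +2rd +1wr — yes → AL3|MU1|ME1|BR1|rd6|wr1
(1) want 1×MEM +2rd +0wr — yes → AL3|MU1|ME0|BR1|rd4|wr1
(2) want 1×MUL +2rd +1wr — yes → AL3|MU0|ME0|BR1|rd2|wr0
(3) want 1×MEM +2rd +0wr — FU → AL3|MU0|ME0|BR1|rd2|wr0
(4) want 1×ALU +2rd +1wr — WR_PORT → AL3|MU0|ME0|BR1|rd2|wr0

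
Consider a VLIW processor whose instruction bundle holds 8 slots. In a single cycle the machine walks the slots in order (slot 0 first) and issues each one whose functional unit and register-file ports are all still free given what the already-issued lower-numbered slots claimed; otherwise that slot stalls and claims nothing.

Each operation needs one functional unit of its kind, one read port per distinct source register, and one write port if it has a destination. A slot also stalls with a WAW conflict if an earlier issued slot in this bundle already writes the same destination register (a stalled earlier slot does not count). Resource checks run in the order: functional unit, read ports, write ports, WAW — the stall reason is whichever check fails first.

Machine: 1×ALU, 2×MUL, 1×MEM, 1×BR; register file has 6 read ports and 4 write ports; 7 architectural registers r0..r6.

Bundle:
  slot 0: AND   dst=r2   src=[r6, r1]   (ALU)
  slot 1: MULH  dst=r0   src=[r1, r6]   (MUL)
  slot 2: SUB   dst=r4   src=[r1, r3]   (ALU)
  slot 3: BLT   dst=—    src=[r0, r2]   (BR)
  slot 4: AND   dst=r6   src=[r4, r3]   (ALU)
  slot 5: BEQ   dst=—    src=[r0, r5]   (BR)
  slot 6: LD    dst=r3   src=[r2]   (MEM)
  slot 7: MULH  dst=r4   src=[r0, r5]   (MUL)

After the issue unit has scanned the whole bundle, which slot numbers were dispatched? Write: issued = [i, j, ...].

slot 0 (ALU): ISSUE — free A0,Mu2,Ld1,B1 rp4 wp3
slot 1 (MUL): ISSUE — free A0,Mu1,Ld1,B1 rp2 wp2
slot 2 (ALU): stall FU — free A0,Mu1,Ld1,B1 rp2 wp2
slot 3 (BR): ISSUE — free A0,Mu1,Ld1,B0 rp0 wp2
slot 4 (ALU): stall FU — free A0,Mu1,Ld1,B0 rp0 wp2
slot 5 (BR): stall FU — free A0,Mu1,Ld1,B0 rp0 wp2
slot 6 (MEM): stall RD_PORT — free A0,Mu1,Ld1,B0 rp0 wp2
slot 7 (MUL): stall RD_PORT — free A0,Mu1,Ld1,B0 rp0 wp2

issued = [0, 1, 3]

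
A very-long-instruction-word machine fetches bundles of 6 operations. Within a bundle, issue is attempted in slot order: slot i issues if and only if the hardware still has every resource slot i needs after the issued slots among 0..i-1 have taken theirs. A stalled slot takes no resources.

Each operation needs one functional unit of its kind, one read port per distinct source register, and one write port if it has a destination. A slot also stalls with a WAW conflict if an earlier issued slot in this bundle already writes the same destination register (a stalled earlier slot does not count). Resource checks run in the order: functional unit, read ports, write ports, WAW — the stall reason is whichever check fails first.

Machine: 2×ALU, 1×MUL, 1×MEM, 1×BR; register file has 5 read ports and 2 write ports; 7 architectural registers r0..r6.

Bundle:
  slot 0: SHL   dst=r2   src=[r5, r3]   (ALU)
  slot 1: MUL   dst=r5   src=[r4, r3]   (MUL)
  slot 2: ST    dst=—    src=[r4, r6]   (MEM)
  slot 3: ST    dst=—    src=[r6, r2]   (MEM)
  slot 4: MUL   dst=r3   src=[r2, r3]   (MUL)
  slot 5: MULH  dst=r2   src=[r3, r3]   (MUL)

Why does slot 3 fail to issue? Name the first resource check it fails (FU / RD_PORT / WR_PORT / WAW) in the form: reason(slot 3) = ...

reason(slot 3) = RD_PORT

(0) want 1×ALU +2rd +1wr — yes → AL1|MU1|ME1|BR1|rd3|wr1
(1) want 1×MUL +2rd +1wr — yes → AL1|MU0|ME1|BR1|rd1|wr0
(2) want 1×MEM +2rd +0wr — RD_PORT → AL1|MU0|ME1|BR1|rd1|wr0
(3) want 1×MEM +2rd +0wr — RD_PORT → AL1|MU0|ME1|BR1|rd1|wr0
(4) want 1×MUL +2rd +1wr — FU → AL1|MU0|ME1|BR1|rd1|wr0
(5) want 1×MUL +1rd +1wr — FU → AL1|MU0|ME1|BR1|rd1|wr0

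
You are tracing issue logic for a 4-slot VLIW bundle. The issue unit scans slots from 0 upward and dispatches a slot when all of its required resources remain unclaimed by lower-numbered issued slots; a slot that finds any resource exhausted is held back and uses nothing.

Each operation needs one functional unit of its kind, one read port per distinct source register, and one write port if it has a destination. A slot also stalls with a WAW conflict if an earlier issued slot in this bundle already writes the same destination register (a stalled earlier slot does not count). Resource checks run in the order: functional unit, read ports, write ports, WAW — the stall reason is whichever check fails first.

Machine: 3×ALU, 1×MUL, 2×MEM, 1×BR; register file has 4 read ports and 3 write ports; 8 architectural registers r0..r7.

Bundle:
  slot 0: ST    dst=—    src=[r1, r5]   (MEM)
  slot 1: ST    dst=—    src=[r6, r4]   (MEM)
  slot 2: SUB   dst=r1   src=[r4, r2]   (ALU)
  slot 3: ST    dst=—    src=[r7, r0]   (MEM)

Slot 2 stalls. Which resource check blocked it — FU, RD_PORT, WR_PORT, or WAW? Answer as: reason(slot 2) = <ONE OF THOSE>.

slot 0 (MEM): ISSUE — free A3,Mu1,Ld1,B1 rp2 wp3
slot 1 (MEM): ISSUE — free A3,Mu1,Ld0,B1 rp0 wp3
slot 2 (ALU): stall RD_PORT — free A3,Mu1,Ld0,B1 rp0 wp3
slot 3 (MEM): stall FU — free A3,Mu1,Ld0,B1 rp0 wp3

reason(slot 2) = RD_PORT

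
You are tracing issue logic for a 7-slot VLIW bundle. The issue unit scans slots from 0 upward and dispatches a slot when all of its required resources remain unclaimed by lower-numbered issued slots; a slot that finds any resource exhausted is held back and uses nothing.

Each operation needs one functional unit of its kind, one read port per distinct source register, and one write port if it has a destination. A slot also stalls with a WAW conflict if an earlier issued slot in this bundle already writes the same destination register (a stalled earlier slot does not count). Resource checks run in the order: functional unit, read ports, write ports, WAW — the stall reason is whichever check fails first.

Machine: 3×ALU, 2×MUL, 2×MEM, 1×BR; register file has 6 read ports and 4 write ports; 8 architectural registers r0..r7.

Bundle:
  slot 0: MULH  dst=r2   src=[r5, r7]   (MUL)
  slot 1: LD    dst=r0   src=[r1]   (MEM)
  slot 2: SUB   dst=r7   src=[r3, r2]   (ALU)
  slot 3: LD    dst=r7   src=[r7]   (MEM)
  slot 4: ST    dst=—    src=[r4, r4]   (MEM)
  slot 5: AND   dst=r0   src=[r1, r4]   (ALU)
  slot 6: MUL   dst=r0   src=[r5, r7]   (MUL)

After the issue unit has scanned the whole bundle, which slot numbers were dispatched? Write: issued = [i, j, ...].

  0. MUL→r2 ⇒ go  {3A/1Mu/2Ld/1B | 4r 3w}
  1. MEM→r0 ⇒ go  {3A/1Mu/1Ld/1B | 3r 2w}
  2. ALU→r7 ⇒ go  {2A/1Mu/1Ld/1B | 1r 1w}
  3. MEM→r7 ⇒ no(WAW)  {2A/1Mu/1Ld/1B | 1r 1w}
  4. MEM ⇒ go  {2A/1Mu/0Ld/1B | 0r 1w}
  5. ALU→r0 ⇒ no(RD_PORT)  {2A/1Mu/0Ld/1B | 0r 1w}
  6. MUL→r0 ⇒ no(RD_PORT)  {2A/1Mu/0Ld/1B | 0r 1w}

issued = [0, 1, 2, 4]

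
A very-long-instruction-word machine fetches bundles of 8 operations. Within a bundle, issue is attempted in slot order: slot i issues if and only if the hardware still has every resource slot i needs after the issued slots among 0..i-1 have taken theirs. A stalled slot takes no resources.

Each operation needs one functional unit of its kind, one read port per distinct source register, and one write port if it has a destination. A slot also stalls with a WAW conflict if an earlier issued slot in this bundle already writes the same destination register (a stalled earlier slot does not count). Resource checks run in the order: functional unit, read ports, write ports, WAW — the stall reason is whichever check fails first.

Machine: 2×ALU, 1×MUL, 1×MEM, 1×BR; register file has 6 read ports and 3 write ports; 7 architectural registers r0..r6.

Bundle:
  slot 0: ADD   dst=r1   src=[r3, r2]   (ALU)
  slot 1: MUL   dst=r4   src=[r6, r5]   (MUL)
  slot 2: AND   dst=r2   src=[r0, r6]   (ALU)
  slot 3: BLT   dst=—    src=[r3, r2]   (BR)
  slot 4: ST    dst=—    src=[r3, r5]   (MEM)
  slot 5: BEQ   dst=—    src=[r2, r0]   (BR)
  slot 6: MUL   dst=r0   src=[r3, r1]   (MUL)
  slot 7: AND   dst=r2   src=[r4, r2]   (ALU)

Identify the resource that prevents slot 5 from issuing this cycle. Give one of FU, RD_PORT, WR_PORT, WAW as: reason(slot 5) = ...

reason(slot 5) = RD_PORT

(0) want 1×ALU +2rd +1wr — yes → AL1|MU1|ME1|BR1|rd4|wr2
(1) want 1×MUL +2rd +1wr — yes → AL1|MU0|ME1|BR1|rd2|wr1
(2) want 1×ALU +2rd +1wr — yes → AL0|MU0|ME1|BR1|rd0|wr0
(3) want 1×BR +2rd +0wr — RD_PORT → AL0|MU0|ME1|BR1|rd0|wr0
(4) want 1×MEM +2rd +0wr — RD_PORT → AL0|MU0|ME1|BR1|rd0|wr0
(5) want 1×BR +2rd +0wr — RD_PORT → AL0|MU0|ME1|BR1|rd0|wr0
(6) want 1×MUL +2rd +1wr — FU → AL0|MU0|ME1|BR1|rd0|wr0
(7) want 1×ALU +2rd +1wr — FU → AL0|MU0|ME1|BR1|rd0|wr0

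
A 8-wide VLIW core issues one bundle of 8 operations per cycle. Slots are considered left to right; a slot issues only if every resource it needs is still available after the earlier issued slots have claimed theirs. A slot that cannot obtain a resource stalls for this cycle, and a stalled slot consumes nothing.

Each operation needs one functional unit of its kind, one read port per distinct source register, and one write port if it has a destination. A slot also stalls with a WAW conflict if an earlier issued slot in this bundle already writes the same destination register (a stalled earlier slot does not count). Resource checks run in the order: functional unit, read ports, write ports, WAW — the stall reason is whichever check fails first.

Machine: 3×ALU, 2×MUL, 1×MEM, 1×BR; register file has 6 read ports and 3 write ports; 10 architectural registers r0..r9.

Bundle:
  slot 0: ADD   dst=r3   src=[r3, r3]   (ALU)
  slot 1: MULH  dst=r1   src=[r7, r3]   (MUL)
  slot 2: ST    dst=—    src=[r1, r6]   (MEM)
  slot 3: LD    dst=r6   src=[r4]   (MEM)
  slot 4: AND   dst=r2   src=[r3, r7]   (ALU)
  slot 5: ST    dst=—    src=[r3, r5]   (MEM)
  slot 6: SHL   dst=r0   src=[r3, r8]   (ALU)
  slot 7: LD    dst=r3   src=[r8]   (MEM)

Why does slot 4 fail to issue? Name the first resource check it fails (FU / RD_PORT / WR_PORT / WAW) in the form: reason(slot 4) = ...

reason(slot 4) = RD_PORT

#0 ALU src=r3,r3 dispatched  <A:2 Mu:2 Ld:1 B:1 rd:5 wr:2>
#1 MUL src=r7,r3 dispatched  <A:2 Mu:1 Ld:1 B:1 rd:3 wr:1>
#2 MEM src=r1,r6 dispatched  <A:2 Mu:1 Ld:0 B:1 rd:1 wr:1>
#3 MEM src=r4 held:FU  <A:2 Mu:1 Ld:0 B:1 rd:1 wr:1>
#4 ALU src=r3,r7 held:RD_PORT  <A:2 Mu:1 Ld:0 B:1 rd:1 wr:1>
#5 MEM src=r3,r5 held:FU  <A:2 Mu:1 Ld:0 B:1 rd:1 wr:1>
#6 ALU src=r3,r8 held:RD_PORT  <A:2 Mu:1 Ld:0 B:1 rd:1 wr:1>
#7 MEM src=r8 held:FU  <A:2 Mu:1 Ld:0 B:1 rd:1 wr:1>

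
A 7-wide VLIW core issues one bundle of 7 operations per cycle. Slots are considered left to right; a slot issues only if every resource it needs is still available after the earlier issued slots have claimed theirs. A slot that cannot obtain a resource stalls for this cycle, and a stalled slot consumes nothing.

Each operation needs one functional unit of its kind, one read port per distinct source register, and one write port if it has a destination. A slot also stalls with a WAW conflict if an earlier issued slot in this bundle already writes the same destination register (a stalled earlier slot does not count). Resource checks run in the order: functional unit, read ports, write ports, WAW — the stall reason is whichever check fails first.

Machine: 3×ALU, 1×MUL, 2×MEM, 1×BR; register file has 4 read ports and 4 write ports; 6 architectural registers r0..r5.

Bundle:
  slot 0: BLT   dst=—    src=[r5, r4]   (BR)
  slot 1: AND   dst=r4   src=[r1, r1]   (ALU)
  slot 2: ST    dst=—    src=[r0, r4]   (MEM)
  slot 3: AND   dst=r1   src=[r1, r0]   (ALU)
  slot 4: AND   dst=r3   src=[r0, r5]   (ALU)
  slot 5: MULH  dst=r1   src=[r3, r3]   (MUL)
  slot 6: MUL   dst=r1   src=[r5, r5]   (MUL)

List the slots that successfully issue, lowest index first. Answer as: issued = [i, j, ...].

issued = [0, 1, 5]

[0] BR needs rd=2 wr=0: ok; after: ALU=3 MUL=1 MEM=2 BR=0, R=2, W=4
[1] ALU needs rd=1 wr=1: ok; after: ALU=2 MUL=1 MEM=2 BR=0, R=1, W=3
[2] MEM needs rd=2 wr=0: RD_PORT; after: ALU=2 MUL=1 MEM=2 BR=0, R=1, W=3
[3] ALU needs rd=2 wr=1: RD_PORT; after: ALU=2 MUL=1 MEM=2 BR=0, R=1, W=3
[4] ALU needs rd=2 wr=1: RD_PORT; after: ALU=2 MUL=1 MEM=2 BR=0, R=1, W=3
[5] MUL needs rd=1 wr=1: ok; after: ALU=2 MUL=0 MEM=2 BR=0, R=0, W=2
[6] MUL needs rd=1 wr=1: FU; after: ALU=2 MUL=0 MEM=2 BR=0, R=0, W=2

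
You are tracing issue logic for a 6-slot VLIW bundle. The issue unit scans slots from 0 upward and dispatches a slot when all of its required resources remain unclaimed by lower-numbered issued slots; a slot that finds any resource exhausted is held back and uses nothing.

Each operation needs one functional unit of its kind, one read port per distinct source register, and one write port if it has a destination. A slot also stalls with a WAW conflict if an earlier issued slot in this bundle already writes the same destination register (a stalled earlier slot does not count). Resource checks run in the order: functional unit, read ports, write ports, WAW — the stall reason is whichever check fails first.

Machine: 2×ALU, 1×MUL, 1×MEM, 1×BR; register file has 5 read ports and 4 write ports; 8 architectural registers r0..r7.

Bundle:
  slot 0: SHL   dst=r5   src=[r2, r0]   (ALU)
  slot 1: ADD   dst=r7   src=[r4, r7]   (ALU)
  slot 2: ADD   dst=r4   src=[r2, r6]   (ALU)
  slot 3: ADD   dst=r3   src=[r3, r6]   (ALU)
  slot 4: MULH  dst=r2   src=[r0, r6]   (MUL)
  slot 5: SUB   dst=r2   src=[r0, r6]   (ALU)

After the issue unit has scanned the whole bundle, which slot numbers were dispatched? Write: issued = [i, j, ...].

slot 0 (ALU): ISSUE — free A1,Mu1,Ld1,B1 rp3 wp3
slot 1 (ALU): ISSUE — free A0,Mu1,Ld1,B1 rp1 wp2
slot 2 (ALU): stall FU — free A0,Mu1,Ld1,B1 rp1 wp2
slot 3 (ALU): stall FU — free A0,Mu1,Ld1,B1 rp1 wp2
slot 4 (MUL): stall RD_PORT — free A0,Mu1,Ld1,B1 rp1 wp2
slot 5 (ALU): stall FU — free A0,Mu1,Ld1,B1 rp1 wp2

issued = [0, 1]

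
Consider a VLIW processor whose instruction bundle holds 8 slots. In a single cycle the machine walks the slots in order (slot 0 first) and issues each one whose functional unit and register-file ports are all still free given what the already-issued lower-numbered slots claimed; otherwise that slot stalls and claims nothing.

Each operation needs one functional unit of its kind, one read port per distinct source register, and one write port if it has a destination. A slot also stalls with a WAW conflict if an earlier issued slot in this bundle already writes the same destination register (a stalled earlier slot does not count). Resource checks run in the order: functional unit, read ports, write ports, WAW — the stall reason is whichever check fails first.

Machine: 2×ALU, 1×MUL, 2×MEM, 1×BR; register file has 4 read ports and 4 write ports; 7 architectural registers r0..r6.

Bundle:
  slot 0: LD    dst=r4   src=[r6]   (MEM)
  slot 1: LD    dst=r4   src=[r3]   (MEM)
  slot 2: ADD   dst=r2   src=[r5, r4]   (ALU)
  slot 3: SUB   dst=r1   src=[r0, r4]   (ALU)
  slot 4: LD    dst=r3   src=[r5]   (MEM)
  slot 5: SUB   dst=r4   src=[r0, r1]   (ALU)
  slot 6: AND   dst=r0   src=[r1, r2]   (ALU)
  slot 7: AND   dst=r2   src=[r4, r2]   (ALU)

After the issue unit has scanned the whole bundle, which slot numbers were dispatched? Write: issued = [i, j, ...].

(0) want 1×MEM +1rd +1wr — yes → AL2|MU1|ME1|BR1|rd3|wr3
(1) want 1×MEM +1rd +1wr — WAW → AL2|MU1|ME1|BR1|rd3|wr3
(2) want 1×ALU +2rd +1wr — yes → AL1|MU1|ME1|BR1|rd1|wr2
(3) want 1×ALU +2rd +1wr — RD_PORT → AL1|MU1|ME1|BR1|rd1|wr2
(4) want 1×MEM +1rd +1wr — yes → AL1|MU1|ME0|BR1|rd0|wr1
(5) want 1×ALU +2rd +1wr — RD_PORT → AL1|MU1|ME0|BR1|rd0|wr1
(6) want 1×ALU +2rd +1wr — RD_PORT → AL1|MU1|ME0|BR1|rd0|wr1
(7) want 1×ALU +2rd +1wr — RD_PORT → AL1|MU1|ME0|BR1|rd0|wr1

issued = [0, 2, 4]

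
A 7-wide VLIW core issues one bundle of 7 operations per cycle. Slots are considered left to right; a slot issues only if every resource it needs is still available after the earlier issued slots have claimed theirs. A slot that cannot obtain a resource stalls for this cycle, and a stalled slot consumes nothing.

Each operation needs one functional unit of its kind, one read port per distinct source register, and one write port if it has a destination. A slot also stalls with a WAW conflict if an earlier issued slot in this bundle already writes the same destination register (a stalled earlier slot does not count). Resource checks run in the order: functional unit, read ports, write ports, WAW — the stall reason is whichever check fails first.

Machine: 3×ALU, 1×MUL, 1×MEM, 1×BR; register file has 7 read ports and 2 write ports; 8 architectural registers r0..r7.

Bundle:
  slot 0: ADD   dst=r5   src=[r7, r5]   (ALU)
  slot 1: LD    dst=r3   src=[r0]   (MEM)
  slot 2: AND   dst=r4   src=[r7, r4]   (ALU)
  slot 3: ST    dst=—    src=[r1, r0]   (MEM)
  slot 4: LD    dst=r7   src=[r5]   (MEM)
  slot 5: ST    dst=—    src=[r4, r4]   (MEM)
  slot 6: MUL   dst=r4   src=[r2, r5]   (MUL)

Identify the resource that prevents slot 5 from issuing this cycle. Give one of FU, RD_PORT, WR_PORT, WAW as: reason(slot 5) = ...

reason(slot 5) = FU

(0) want 1×ALU +2rd +1wr — yes → AL2|MU1|ME1|BR1|rd5|wr1
(1) want 1×MEM +1rd +1wr — yes → AL2|MU1|ME0|BR1|rd4|wr0
(2) want 1×ALU +2rd +1wr — WR_PORT → AL2|MU1|ME0|BR1|rd4|wr0
(3) want 1×MEM +2rd +0wr — FU → AL2|MU1|ME0|BR1|rd4|wr0
(4) want 1×MEM +1rd +1wr — FU → AL2|MU1|ME0|BR1|rd4|wr0
(5) want 1×MEM +1rd +0wr — FU → AL2|MU1|ME0|BR1|rd4|wr0
(6) want 1×MUL +2rd +1wr — WR_PORT → AL2|MU1|ME0|BR1|rd4|wr0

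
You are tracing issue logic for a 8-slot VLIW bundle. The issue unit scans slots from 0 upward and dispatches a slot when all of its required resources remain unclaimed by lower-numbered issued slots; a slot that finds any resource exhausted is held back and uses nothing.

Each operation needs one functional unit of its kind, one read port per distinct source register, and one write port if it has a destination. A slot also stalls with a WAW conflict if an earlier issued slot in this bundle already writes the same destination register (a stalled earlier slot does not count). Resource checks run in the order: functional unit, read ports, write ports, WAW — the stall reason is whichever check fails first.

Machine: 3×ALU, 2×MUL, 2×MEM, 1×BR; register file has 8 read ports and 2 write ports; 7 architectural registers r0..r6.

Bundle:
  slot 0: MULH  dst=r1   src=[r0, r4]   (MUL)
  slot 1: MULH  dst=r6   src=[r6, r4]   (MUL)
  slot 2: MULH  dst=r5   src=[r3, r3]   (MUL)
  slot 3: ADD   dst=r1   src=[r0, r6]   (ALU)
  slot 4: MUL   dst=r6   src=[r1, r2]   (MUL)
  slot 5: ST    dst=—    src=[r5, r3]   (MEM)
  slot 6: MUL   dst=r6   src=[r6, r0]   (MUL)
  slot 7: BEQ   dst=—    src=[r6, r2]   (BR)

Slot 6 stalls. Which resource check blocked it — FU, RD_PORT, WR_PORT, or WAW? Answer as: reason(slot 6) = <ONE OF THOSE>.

slot 0 (MUL): ISSUE — free A3,Mu1,Ld2,B1 rp6 wp1
slot 1 (MUL): ISSUE — free A3,Mu0,Ld2,B1 rp4 wp0
slot 2 (MUL): stall FU — free A3,Mu0,Ld2,B1 rp4 wp0
slot 3 (ALU): stall WR_PORT — free A3,Mu0,Ld2,B1 rp4 wp0
slot 4 (MUL): stall FU — free A3,Mu0,Ld2,B1 rp4 wp0
slot 5 (MEM): ISSUE — free A3,Mu0,Ld1,B1 rp2 wp0
slot 6 (MUL): stall FU — free A3,Mu0,Ld1,B1 rp2 wp0
slot 7 (BR): ISSUE — free A3,Mu0,Ld1,B0 rp0 wp0

reason(slot 6) = FU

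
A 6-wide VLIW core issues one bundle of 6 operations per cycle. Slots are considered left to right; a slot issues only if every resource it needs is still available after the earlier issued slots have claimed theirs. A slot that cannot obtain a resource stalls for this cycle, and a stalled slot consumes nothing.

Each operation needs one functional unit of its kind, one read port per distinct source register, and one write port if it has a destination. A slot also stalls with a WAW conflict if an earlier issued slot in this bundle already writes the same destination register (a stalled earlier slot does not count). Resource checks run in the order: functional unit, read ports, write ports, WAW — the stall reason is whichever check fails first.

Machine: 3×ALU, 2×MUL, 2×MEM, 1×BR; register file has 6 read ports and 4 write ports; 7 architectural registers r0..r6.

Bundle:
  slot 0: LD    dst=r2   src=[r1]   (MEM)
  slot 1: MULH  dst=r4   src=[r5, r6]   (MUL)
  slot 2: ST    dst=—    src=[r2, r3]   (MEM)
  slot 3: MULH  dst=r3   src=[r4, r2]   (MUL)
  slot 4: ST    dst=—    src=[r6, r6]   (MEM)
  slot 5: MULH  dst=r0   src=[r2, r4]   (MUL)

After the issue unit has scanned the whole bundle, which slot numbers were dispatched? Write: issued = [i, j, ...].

#0 MEM src=r1 dispatched  <A:3 Mu:2 Ld:1 B:1 rd:5 wr:3>
#1 MUL src=r5,r6 dispatched  <A:3 Mu:1 Ld:1 B:1 rd:3 wr:2>
#2 MEM src=r2,r3 dispatched  <A:3 Mu:1 Ld:0 B:1 rd:1 wr:2>
#3 MUL src=r4,r2 held:RD_PORT  <A:3 Mu:1 Ld:0 B:1 rd:1 wr:2>
#4 MEM src=r6,r6 held:FU  <A:3 Mu:1 Ld:0 B:1 rd:1 wr:2>
#5 MUL src=r2,r4 held:RD_PORT  <A:3 Mu:1 Ld:0 B:1 rd:1 wr:2>

issued = [0, 1, 2]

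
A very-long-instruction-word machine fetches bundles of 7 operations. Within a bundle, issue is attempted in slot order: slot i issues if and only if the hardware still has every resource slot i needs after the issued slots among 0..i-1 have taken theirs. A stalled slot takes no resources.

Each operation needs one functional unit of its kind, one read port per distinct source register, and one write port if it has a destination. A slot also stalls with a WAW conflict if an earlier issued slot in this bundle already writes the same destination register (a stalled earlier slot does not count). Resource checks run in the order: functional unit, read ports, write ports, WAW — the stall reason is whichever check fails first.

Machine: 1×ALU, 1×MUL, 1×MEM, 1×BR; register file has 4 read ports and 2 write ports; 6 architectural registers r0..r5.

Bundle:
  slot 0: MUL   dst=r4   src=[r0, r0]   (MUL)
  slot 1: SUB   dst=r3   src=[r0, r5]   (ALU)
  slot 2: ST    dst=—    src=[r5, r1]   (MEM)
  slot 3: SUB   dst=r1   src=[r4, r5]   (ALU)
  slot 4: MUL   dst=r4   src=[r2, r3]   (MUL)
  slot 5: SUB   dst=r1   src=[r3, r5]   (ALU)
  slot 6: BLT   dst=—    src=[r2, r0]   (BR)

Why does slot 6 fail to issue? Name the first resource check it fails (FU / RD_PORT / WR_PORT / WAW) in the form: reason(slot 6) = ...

slot 0 (MUL): ISSUE — free A1,Mu0,Ld1,B1 rp3 wp1
slot 1 (ALU): ISSUE — free A0,Mu0,Ld1,B1 rp1 wp0
slot 2 (MEM): stall RD_PORT — free A0,Mu0,Ld1,B1 rp1 wp0
slot 3 (ALU): stall FU — free A0,Mu0,Ld1,B1 rp1 wp0
slot 4 (MUL): stall FU — free A0,Mu0,Ld1,B1 rp1 wp0
slot 5 (ALU): stall FU — free A0,Mu0,Ld1,B1 rp1 wp0
slot 6 (BR): stall RD_PORT — free A0,Mu0,Ld1,B1 rp1 wp0

reason(slot 6) = RD_PORT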